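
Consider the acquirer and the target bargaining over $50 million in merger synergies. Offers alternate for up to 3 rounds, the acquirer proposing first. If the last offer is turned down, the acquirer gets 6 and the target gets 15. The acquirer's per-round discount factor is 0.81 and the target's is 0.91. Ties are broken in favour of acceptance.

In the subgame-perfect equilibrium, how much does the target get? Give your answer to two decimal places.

Round 3 (the acquirer proposes): the target gets 15 if talks fail, so the acquirer offers 15 and keeps 35.
Round 2 (the target proposes): the acquirer can get 35 next round, worth 0.81 × 35 = 28.35 now; the target offers that and keeps 21.65.
Round 1 (the acquirer proposes): the target can get 21.65 next round, worth 0.91 × 21.65 = 19.7015 now, so the acquirer offers 19.7015, keeping 30.2985.

19.70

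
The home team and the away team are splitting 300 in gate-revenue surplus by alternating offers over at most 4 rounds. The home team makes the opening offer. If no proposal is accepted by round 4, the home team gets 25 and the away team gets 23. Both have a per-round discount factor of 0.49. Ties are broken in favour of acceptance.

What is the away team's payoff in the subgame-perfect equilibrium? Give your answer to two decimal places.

107.32

Round 4 (the away team proposes): the home team gets 25 if talks fail, so the away team offers 25 and keeps 275.
Round 3 (the home team proposes): the away team can get 275 next round, worth 0.49 × 275 = 134.75 now. The home team offers 134.75 and keeps 300 − 134.75 = 165.25.
Round 2 (the away team proposes): the home team can get 165.25 next round, worth 0.49 × 165.25 = 80.9725 now; the away team offers that and keeps 219.0275.
Round 1 (the home team proposes): the away team can get 219.0275 next round, worth 0.49 × 219.0275 = 107.323475 now; the home team offers that and keeps 192.676525.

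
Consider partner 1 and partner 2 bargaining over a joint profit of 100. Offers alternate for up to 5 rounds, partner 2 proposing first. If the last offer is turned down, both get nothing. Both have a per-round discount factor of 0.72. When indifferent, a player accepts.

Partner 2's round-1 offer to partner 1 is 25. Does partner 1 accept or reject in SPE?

Reject

Round 5 (partner 2 proposes): partner 1 will accept anything ≥ 0, so partner 2 offers 0 and keeps 100.
Round 4 (partner 1 proposes): partner 2 can get 100 next round, worth 0.72 × 100 = 72 now; partner 1 offers that and keeps 28.
Round 3 (partner 2 proposes): partner 1 can get 28 next round, worth 0.72 × 28 = 20.16 now. Partner 2 offers 20.16 and keeps 100 − 20.16 = 79.84.
Round 2 (partner 1 proposes): partner 2 can get 79.84 next round, worth 0.72 × 79.84 = 57.4848 now; partner 1 offers that and keeps 42.5152.
So by rejecting in round 1, partner 1 gets 42.5152 next round, worth 0.72 × 42.5152 = 30.610944 now.
Offer 25 < 30.610944, so partner 1 rejects.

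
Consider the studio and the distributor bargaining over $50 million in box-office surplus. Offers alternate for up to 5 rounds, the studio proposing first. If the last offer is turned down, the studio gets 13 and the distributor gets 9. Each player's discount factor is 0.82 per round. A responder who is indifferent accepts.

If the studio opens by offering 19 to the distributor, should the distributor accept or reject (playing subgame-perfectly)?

Round 5 (the studio proposes): the distributor gets 9 if talks fail, so the studio offers 9 and keeps 41.
Round 4 (the distributor proposes): the studio can get 41 next round, worth 0.82 × 41 = 33.62 now, so the distributor offers 33.62, keeping 16.38.
Round 3 (the studio proposes): the distributor can get 16.38 next round, worth 0.82 × 16.38 = 13.4316 now, so the studio offers 13.4316, keeping 36.5684.
Round 2 (the distributor proposes): the studio can get 36.5684 next round, worth 0.82 × 36.5684 = 29.986088 now; the distributor offers that and keeps 20.013912.
So by rejecting in round 1, the distributor gets 20.013912 next round, worth 0.82 × 20.013912 = 16.41140784 now.
Offer 19 ≥ 16.41140784, so the distributor accepts.

Accept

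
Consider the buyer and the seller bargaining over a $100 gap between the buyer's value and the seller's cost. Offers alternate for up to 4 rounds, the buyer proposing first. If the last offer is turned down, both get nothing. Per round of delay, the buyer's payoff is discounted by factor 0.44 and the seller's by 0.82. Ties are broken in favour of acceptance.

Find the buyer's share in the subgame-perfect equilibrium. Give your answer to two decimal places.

Round 4 (the seller proposes): the buyer will accept anything ≥ 0, so the seller offers 0 and keeps 100.
Round 3 (the buyer proposes): the seller can get 100 next round, worth 0.82 × 100 = 82 now; the buyer offers that and keeps 18.
Round 2 (the seller proposes): the buyer can get 18 next round, worth 0.44 × 18 = 7.92 now; the seller offers that and keeps 92.08.
Round 1 (the buyer proposes): the seller can get 92.08 next round, worth 0.82 × 92.08 = 75.5056 now, so the buyer offers 75.5056, keeping 24.4944.

24.49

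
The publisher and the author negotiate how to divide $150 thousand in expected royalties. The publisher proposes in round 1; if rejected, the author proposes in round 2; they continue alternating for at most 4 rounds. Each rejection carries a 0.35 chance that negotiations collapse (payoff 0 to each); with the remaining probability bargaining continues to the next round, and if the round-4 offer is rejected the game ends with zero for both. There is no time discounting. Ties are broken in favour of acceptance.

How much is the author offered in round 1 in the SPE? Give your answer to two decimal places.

Round 4 (the author proposes): the publisher will accept anything ≥ 0, so the author offers 0 and keeps 150.
Round 3 (the publisher proposes): rejecting gives the author an expected 0.65 × 150 = 97.5; the publisher offers that and keeps 52.5.
Round 2 (the author proposes): rejecting gives the publisher an expected 0.65 × 52.5 = 34.125. The author offers 34.125 and keeps 150 − 34.125 = 115.875.
Round 1 (the publisher proposes): rejecting gives the author an expected 0.65 × 115.875 = 75.31875; the publisher offers that and keeps 74.68125.

75.32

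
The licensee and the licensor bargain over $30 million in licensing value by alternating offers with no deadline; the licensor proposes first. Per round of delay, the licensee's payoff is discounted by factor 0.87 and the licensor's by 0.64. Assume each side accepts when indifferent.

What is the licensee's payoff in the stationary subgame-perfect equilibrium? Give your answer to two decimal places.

Let x be the licensor's share when the licensor proposes and y be the licensee's share when the licensee proposes.
The licensee accepts iff offered ≥ 0.87·y, so x = 30 − 0.87y. Symmetrically y = 30 − 0.64x.
Substituting: x = 30 − 0.87(30 − 0.64x), giving x(1 − 0.64·0.87) = 30(1 − 0.87).
So x = 30 × 0.13 / 0.4432 ≈ 8.7996, and the licensee receives 30 − x ≈ 21.2004.

21.20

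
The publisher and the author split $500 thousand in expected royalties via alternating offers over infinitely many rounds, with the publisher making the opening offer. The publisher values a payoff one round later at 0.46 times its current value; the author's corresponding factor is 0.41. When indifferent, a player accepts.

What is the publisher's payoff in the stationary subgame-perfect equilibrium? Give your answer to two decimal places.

Let x be the publisher's share when the publisher proposes and y be the author's share when the author proposes.
The author accepts iff offered ≥ 0.41·y, so x = 500 − 0.41y. Symmetrically y = 500 − 0.46x.
Substituting: x = 500 − 0.41(500 − 0.46x), giving x(1 − 0.46·0.41) = 500(1 − 0.41).
So x = 500 × 0.59 / 0.8114 ≈ 363.5691, and the author receives 500 − x ≈ 136.4309.

363.57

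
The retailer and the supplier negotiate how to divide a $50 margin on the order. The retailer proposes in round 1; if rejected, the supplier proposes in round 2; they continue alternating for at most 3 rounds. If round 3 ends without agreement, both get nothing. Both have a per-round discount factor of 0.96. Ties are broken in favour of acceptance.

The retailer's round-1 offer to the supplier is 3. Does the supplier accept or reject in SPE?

Accept

Round 3 (the retailer proposes): the supplier will accept anything ≥ 0, so the retailer offers 0 and keeps 50.
Round 2 (the supplier proposes): the retailer can get 50 next round, worth 0.96 × 50 = 48 now; the supplier offers that and keeps 2.
So by rejecting in round 1, the supplier gets 2 next round, worth 0.96 × 2 = 1.92 now.
Offer 3 ≥ 1.92, so the supplier accepts.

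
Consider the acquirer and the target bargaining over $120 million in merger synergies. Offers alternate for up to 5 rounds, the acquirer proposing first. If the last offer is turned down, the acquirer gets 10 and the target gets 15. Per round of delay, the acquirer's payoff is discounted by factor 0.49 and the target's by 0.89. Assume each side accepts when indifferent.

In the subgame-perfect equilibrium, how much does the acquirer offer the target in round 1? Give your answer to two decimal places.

Solve by backward induction from round 5.
Round 5 (the acquirer proposes): the target gets 15 if talks fail, so the acquirer offers 15 and keeps 105.
Round 4 (the target proposes): the acquirer can get 105 next round, worth 0.49 × 105 = 51.45 now, so the target offers 51.45, keeping 68.55.
Round 3 (the acquirer proposes): the target can get 68.55 next round, worth 0.89 × 68.55 = 61.0095 now, so the acquirer offers 61.0095, keeping 58.9905.
Round 2 (the target proposes): the acquirer can get 58.9905 next round, worth 0.49 × 58.9905 = 28.905345 now, so the target offers 28.905345, keeping 91.094655.
Round 1 (the acquirer proposes): the target can get 91.094655 next round, worth 0.89 × 91.094655 = 81.07424295 now. The acquirer offers 81.07424295 and keeps 120 − 81.07424295 = 38.92575705.

81.07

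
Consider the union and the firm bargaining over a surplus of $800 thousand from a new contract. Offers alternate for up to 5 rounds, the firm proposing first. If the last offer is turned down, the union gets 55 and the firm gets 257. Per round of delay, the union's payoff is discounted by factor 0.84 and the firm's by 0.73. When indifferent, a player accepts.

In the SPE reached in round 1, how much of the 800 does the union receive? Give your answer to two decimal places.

Round 5 (the firm proposes): the union gets 55 if talks fail, so the firm offers 55 and keeps 745.
Round 4 (the union proposes): the firm can get 745 next round, worth 0.73 × 745 = 543.85 now; the union offers that and keeps 256.15.
Round 3 (the firm proposes): the union can get 256.15 next round, worth 0.84 × 256.15 = 215.166 now; the firm offers that and keeps 584.834.
Round 2 (the union proposes): the firm can get 584.834 next round, worth 0.73 × 584.834 = 426.92882 now; the union offers that and keeps 373.07118.
Round 1 (the firm proposes): the union can get 373.07118 next round, worth 0.84 × 373.07118 = 313.3797912 now. The firm offers 313.3797912 and keeps 800 − 313.3797912 = 486.6202088.

313.38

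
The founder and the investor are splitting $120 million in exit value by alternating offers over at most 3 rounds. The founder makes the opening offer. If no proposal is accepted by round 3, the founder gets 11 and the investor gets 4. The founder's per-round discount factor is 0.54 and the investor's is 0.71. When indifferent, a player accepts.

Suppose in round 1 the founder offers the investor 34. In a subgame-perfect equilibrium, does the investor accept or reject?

Reject

Work out the investor's continuation value if the offer is rejected.
Round 3 (the founder proposes): the investor gets 4 if talks fail, so the founder offers 4 and keeps 116.
Round 2 (the investor proposes): the founder can get 116 next round, worth 0.54 × 116 = 62.64 now; the investor offers that and keeps 57.36.
So by rejecting in round 1, the investor gets 57.36 next round, worth 0.71 × 57.36 = 40.7256 now.
Offer 34 < 40.7256, so the investor rejects.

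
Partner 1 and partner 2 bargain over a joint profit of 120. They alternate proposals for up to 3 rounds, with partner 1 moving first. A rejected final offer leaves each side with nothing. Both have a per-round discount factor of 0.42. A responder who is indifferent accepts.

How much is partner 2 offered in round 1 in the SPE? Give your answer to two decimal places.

Solve by backward induction from round 3.
Round 3 (partner 1 proposes): partner 2 will accept anything ≥ 0, so partner 1 offers 0 and keeps 120.
Round 2 (partner 2 proposes): partner 1 can get 120 next round, worth 0.42 × 120 = 50.4 now; partner 2 offers that and keeps 69.6.
Round 1 (partner 1 proposes): partner 2 can get 69.6 next round, worth 0.42 × 69.6 = 29.232 now; partner 1 offers that and keeps 90.768.

29.23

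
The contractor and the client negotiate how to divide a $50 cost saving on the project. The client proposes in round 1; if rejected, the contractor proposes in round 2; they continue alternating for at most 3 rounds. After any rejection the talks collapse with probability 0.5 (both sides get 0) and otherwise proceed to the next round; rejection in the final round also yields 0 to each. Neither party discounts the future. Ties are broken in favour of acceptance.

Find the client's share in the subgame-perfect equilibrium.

37.5

Round 3 (the client proposes): the contractor will accept anything ≥ 0, so the client offers 0 and keeps 50.
Round 2 (the contractor proposes): rejecting gives the client an expected 0.5 × 50 = 25, so the contractor offers 25, keeping 25.
Round 1 (the client proposes): rejecting gives the contractor an expected 0.5 × 25 = 12.5, so the client offers 12.5, keeping 37.5.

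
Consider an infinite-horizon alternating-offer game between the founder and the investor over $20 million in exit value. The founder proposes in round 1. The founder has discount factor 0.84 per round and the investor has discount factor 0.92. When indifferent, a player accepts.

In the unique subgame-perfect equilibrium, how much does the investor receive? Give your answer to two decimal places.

When the founder proposes, the investor accepts any offer worth at least 0.92 times what the investor would get by proposing next round; and vice versa.
This gives x = 20 − 0.92y and y = 20 − 0.84x, where x and y are each side's share when it proposes.
Hence (1 − 0.92·0.84)x = 20(1 − 0.92), i.e. 0.2272·x = 1.6.
x ≈ 7.0423; the investor's share is 20 − x ≈ 12.9577.

12.96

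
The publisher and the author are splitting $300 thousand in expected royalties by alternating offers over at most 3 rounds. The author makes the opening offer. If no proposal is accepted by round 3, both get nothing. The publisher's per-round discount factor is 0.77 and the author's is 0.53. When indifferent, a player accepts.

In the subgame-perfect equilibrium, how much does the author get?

191.43

Work backward from the last round.
Round 3 (the author proposes): the publisher will accept anything ≥ 0, so the author offers 0 and keeps 300.
Round 2 (the publisher proposes): the author can get 300 next round, worth 0.53 × 300 = 159 now; the publisher offers that and keeps 141.
Round 1 (the author proposes): the publisher can get 141 next round, worth 0.77 × 141 = 108.57 now, so the author offers 108.57, keeping 191.43.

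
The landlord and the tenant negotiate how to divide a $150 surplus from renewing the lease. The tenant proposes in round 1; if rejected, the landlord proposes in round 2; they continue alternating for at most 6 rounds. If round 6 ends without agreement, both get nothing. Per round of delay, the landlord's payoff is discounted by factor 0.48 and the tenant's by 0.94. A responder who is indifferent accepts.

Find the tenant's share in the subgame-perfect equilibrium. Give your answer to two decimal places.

129.07

Round 6 (the landlord proposes): the tenant will accept anything ≥ 0, so the landlord offers 0 and keeps 150.
Round 5 (the tenant proposes): the landlord can get 150 next round, worth 0.48 × 150 = 72 now. The tenant offers 72 and keeps 150 − 72 = 78.
Round 4 (the landlord proposes): the tenant can get 78 next round, worth 0.94 × 78 = 73.32 now, so the landlord offers 73.32, keeping 76.68.
Round 3 (the tenant proposes): the landlord can get 76.68 next round, worth 0.48 × 76.68 = 36.8064 now, so the tenant offers 36.8064, keeping 113.1936.
Round 2 (the landlord proposes): the tenant can get 113.1936 next round, worth 0.94 × 113.1936 = 106.401984 now, so the landlord offers 106.401984, keeping 43.598016.
Round 1 (the tenant proposes): the landlord can get 43.598016 next round, worth 0.48 × 43.598016 = 20.92704768 now, so the tenant offers 20.92704768, keeping 129.07295232.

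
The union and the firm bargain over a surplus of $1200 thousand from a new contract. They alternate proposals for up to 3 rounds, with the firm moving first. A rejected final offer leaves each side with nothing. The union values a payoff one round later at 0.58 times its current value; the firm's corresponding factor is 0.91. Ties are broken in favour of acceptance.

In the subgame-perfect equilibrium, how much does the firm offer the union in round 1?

62.64

Solve by backward induction from round 3.
Round 3 (the firm proposes): rejection yields 0 for the union; the firm offers 0 and keeps 1200.
Round 2 (the union proposes): the firm can get 1200 next round, worth 0.91 × 1200 = 1092 now; the union offers that and keeps 108.
Round 1 (the firm proposes): the union can get 108 next round, worth 0.58 × 108 = 62.64 now, so the firm offers 62.64, keeping 1137.36.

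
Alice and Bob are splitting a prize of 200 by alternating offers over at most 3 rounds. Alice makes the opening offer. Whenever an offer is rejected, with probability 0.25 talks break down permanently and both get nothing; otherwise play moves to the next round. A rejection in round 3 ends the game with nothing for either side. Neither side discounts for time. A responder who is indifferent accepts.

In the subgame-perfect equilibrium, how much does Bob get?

37.5

Round 3 (Alice proposes): rejection yields 0 for Bob; Alice offers 0 and keeps 200.
Round 2 (Bob proposes): rejecting gives Alice an expected 0.75 × 200 = 150. Bob offers 150 and keeps 200 − 150 = 50.
Round 1 (Alice proposes): rejecting gives Bob an expected 0.75 × 50 = 37.5, so Alice offers 37.5, keeping 162.5.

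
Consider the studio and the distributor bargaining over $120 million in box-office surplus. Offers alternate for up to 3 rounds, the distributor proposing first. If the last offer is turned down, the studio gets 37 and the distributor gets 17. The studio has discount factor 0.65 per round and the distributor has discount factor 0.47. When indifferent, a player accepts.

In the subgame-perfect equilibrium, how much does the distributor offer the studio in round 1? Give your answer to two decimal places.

52.64

Round 3 (the distributor proposes): the studio gets 37 if talks fail, so the distributor offers 37 and keeps 83.
Round 2 (the studio proposes): the distributor can get 83 next round, worth 0.47 × 83 = 39.01 now. The studio offers 39.01 and keeps 120 − 39.01 = 80.99.
Round 1 (the distributor proposes): the studio can get 80.99 next round, worth 0.65 × 80.99 = 52.6435 now, so the distributor offers 52.6435, keeping 67.3565.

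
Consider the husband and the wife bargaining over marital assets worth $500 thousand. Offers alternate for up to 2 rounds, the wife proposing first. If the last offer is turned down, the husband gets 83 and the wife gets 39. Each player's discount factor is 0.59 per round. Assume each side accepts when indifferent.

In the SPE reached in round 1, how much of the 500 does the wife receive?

228.01

Round 2 (the husband proposes): the wife gets 39 if talks fail, so the husband offers 39 and keeps 461.
Round 1 (the wife proposes): the husband can get 461 next round, worth 0.59 × 461 = 271.99 now, so the wife offers 271.99, keeping 228.01.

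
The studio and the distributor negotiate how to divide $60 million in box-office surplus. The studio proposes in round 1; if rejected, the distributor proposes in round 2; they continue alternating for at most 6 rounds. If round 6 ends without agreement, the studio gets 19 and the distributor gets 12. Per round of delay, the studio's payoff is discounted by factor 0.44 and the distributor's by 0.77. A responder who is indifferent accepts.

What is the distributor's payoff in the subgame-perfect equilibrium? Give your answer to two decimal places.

Round 6 (the distributor proposes): the studio gets 19 if talks fail, so the distributor offers 19 and keeps 41.
Round 5 (the studio proposes): the distributor can get 41 next round, worth 0.77 × 41 = 31.57 now. The studio offers 31.57 and keeps 60 − 31.57 = 28.43.
Round 4 (the distributor proposes): the studio can get 28.43 next round, worth 0.44 × 28.43 = 12.5092 now, so the distributor offers 12.5092, keeping 47.4908.
Round 3 (the studio proposes): the distributor can get 47.4908 next round, worth 0.77 × 47.4908 = 36.567916 now; the studio offers that and keeps 23.432084.
Round 2 (the distributor proposes): the studio can get 23.432084 next round, worth 0.44 × 23.432084 = 10.31011696 now. The distributor offers 10.31011696 and keeps 60 − 10.31011696 = 49.68988304.
Round 1 (the studio proposes): the distributor can get 49.68988304 next round, worth 0.77 × 49.68988304 = 38.2612099408 now. The studio offers 38.2612099408 and keeps 60 − 38.2612099408 = 21.7387900592.

38.26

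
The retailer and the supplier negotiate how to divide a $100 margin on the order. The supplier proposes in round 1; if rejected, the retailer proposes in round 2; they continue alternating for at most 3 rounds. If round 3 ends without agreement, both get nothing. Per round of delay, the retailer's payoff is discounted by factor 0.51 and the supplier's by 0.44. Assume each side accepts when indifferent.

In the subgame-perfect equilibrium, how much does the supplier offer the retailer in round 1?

Round 3 (the supplier proposes): rejection yields 0 for the retailer; the supplier offers 0 and keeps 100.
Round 2 (the retailer proposes): the supplier can get 100 next round, worth 0.44 × 100 = 44 now; the retailer offers that and keeps 56.
Round 1 (the supplier proposes): the retailer can get 56 next round, worth 0.51 × 56 = 28.56 now. The supplier offers 28.56 and keeps 100 − 28.56 = 71.44.

28.56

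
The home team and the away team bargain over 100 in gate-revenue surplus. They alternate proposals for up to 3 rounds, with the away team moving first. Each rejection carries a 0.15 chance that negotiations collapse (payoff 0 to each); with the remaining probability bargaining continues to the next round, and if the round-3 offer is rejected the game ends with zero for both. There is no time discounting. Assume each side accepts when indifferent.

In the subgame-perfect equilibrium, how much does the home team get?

By backward induction:
Round 3 (the away team proposes): the home team will accept anything ≥ 0, so the away team offers 0 and keeps 100.
Round 2 (the home team proposes): rejecting gives the away team an expected 0.85 × 100 = 85. The home team offers 85 and keeps 100 − 85 = 15.
Round 1 (the away team proposes): rejecting gives the home team an expected 0.85 × 15 = 12.75. The away team offers 12.75 and keeps 100 − 12.75 = 87.25.

12.75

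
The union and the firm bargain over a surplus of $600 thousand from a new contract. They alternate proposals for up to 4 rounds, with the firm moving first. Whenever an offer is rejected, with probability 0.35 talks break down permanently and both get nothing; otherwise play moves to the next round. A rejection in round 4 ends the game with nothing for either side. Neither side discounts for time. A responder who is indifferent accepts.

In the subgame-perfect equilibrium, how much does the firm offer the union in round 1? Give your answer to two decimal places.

Round 4 (the union proposes): the firm will accept anything ≥ 0, so the union offers 0 and keeps 600.
Round 3 (the firm proposes): rejecting gives the union an expected 0.65 × 600 = 390; the firm offers that and keeps 210.
Round 2 (the union proposes): rejecting gives the firm an expected 0.65 × 210 = 136.5. The union offers 136.5 and keeps 600 − 136.5 = 463.5.
Round 1 (the firm proposes): rejecting gives the union an expected 0.65 × 463.5 = 301.275. The firm offers 301.275 and keeps 600 − 301.275 = 298.725.

301.28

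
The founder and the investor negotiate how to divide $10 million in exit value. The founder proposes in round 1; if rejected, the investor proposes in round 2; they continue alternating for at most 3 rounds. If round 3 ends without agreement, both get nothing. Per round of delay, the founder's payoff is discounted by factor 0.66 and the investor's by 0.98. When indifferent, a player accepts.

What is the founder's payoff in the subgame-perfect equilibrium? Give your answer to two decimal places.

Work backward from the last round.
Round 3 (the founder proposes): the investor will accept anything ≥ 0, so the founder offers 0 and keeps 10.
Round 2 (the investor proposes): the founder can get 10 next round, worth 0.66 × 10 = 6.6 now. The investor offers 6.6 and keeps 10 − 6.6 = 3.4.
Round 1 (the founder proposes): the investor can get 3.4 next round, worth 0.98 × 3.4 = 3.332 now. The founder offers 3.332 and keeps 10 − 3.332 = 6.668.

6.67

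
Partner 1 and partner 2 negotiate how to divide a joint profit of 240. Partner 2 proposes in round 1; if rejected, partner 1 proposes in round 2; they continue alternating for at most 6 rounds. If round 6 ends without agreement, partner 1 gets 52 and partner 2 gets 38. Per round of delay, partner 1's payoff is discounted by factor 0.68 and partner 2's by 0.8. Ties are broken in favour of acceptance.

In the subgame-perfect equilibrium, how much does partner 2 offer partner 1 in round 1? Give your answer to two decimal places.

91.05

By backward induction:
Round 6 (partner 1 proposes): partner 2 gets 38 if talks fail, so partner 1 offers 38 and keeps 202.
Round 5 (partner 2 proposes): partner 1 can get 202 next round, worth 0.68 × 202 = 137.36 now; partner 2 offers that and keeps 102.64.
Round 4 (partner 1 proposes): partner 2 can get 102.64 next round, worth 0.8 × 102.64 = 82.112 now, so partner 1 offers 82.112, keeping 157.888.
Round 3 (partner 2 proposes): partner 1 can get 157.888 next round, worth 0.68 × 157.888 = 107.36384 now, so partner 2 offers 107.36384, keeping 132.63616.
Round 2 (partner 1 proposes): partner 2 can get 132.63616 next round, worth 0.8 × 132.63616 = 106.108928 now; partner 1 offers that and keeps 133.891072.
Round 1 (partner 2 proposes): partner 1 can get 133.891072 next round, worth 0.68 × 133.891072 = 91.04592896 now. Partner 2 offers 91.04592896 and keeps 240 − 91.04592896 = 148.95407104.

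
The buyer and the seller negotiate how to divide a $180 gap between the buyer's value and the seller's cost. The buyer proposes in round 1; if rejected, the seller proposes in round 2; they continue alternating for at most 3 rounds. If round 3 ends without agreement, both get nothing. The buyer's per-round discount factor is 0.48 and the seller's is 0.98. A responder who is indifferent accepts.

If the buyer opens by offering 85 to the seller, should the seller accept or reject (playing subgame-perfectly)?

Work out the seller's continuation value if the offer is rejected.
Round 3 (the buyer proposes): the seller will accept anything ≥ 0, so the buyer offers 0 and keeps 180.
Round 2 (the seller proposes): the buyer can get 180 next round, worth 0.48 × 180 = 86.4 now. The seller offers 86.4 and keeps 180 − 86.4 = 93.6.
So by rejecting in round 1, the seller gets 93.6 next round, worth 0.98 × 93.6 = 91.728 now.
Offer 85 < 91.728, so the seller rejects.

Reject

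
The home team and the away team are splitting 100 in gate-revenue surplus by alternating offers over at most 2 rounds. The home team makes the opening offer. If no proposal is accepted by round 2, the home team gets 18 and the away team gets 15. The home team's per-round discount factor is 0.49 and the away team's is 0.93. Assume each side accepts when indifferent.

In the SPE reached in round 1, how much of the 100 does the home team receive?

Round 2 (the away team proposes): the home team gets 18 if talks fail, so the away team offers 18 and keeps 82.
Round 1 (the home team proposes): the away team can get 82 next round, worth 0.93 × 82 = 76.26 now, so the home team offers 76.26, keeping 23.74.

23.74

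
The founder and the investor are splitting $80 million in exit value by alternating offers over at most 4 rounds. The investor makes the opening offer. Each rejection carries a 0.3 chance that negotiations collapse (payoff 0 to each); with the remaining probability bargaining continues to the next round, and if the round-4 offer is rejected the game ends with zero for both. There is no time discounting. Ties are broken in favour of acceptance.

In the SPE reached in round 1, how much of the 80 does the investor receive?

35.76

Round 4 (the founder proposes): the investor will accept anything ≥ 0, so the founder offers 0 and keeps 80.
Round 3 (the investor proposes): rejecting gives the founder an expected 0.7 × 80 = 56. The investor offers 56 and keeps 80 − 56 = 24.
Round 2 (the founder proposes): rejecting gives the investor an expected 0.7 × 24 = 16.8; the founder offers that and keeps 63.2.
Round 1 (the investor proposes): rejecting gives the founder an expected 0.7 × 63.2 = 44.24, so the investor offers 44.24, keeping 35.76.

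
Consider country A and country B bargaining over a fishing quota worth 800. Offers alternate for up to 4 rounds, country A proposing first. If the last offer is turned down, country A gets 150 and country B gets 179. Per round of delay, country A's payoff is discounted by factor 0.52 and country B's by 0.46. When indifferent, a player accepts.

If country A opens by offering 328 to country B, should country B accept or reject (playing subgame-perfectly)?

Accept

Work out country B's continuation value if the offer is rejected.
Round 4 (country B proposes): country A gets 150 if talks fail, so country B offers 150 and keeps 650.
Round 3 (country A proposes): country B can get 650 next round, worth 0.46 × 650 = 299 now. Country A offers 299 and keeps 800 − 299 = 501.
Round 2 (country B proposes): country A can get 501 next round, worth 0.52 × 501 = 260.52 now. Country B offers 260.52 and keeps 800 − 260.52 = 539.48.
So by rejecting in round 1, country B gets 539.48 next round, worth 0.46 × 539.48 = 248.1608 now.
Offer 328 ≥ 248.1608, so country B accepts.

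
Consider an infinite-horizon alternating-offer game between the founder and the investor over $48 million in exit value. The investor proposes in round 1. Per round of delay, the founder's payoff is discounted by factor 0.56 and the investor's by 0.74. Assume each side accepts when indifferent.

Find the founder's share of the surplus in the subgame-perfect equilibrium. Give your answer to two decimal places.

11.93

When the investor proposes, the founder accepts any offer worth at least 0.56 times what the founder would get by proposing next round; and vice versa.
This gives x = 48 − 0.56y and y = 48 − 0.74x, where x and y are each side's share when it proposes.
Hence (1 − 0.56·0.74)x = 48(1 − 0.56), i.e. 0.5856·x = 21.12.
x ≈ 36.0656; the founder's share is 48 − x ≈ 11.9344.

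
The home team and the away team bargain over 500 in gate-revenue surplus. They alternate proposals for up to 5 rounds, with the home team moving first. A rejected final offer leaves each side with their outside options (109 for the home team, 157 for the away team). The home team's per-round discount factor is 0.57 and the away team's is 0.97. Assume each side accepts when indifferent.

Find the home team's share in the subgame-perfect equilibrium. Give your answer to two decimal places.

Round 5 (the home team proposes): the away team gets 157 if talks fail, so the home team offers 157 and keeps 343.
Round 4 (the away team proposes): the home team can get 343 next round, worth 0.57 × 343 = 195.51 now; the away team offers that and keeps 304.49.
Round 3 (the home team proposes): the away team can get 304.49 next round, worth 0.97 × 304.49 = 295.3553 now. The home team offers 295.3553 and keeps 500 − 295.3553 = 204.6447.
Round 2 (the away team proposes): the home team can get 204.6447 next round, worth 0.57 × 204.6447 = 116.647479 now, so the away team offers 116.647479, keeping 383.352521.
Round 1 (the home team proposes): the away team can get 383.352521 next round, worth 0.97 × 383.352521 = 371.85194537 now. The home team offers 371.85194537 and keeps 500 − 371.85194537 = 128.14805463.

128.15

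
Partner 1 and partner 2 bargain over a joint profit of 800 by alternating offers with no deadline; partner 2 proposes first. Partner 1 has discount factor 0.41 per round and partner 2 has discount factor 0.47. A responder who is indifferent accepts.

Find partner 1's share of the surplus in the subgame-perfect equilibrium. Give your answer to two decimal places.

Let x be partner 2's share when partner 2 proposes and y be partner 1's share when partner 1 proposes.
Partner 1 accepts iff offered ≥ 0.41·y, so x = 800 − 0.41y. Symmetrically y = 800 − 0.47x.
Substituting: x = 800 − 0.41(800 − 0.47x), giving x(1 − 0.47·0.41) = 800(1 − 0.41).
So x = 800 × 0.59 / 0.8073 ≈ 584.6649, and partner 1 receives 800 − x ≈ 215.3351.

215.34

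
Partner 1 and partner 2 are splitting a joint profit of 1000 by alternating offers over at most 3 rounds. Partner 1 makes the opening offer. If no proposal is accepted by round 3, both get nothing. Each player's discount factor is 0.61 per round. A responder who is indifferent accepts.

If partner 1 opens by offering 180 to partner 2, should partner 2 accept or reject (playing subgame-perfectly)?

Reject

Round 3 (partner 1 proposes): rejection yields 0 for partner 2; partner 1 offers 0 and keeps 1000.
Round 2 (partner 2 proposes): partner 1 can get 1000 next round, worth 0.61 × 1000 = 610 now; partner 2 offers that and keeps 390.
So by rejecting in round 1, partner 2 gets 390 next round, worth 0.61 × 390 = 237.9 now.
Offer 180 < 237.9, so partner 2 rejects.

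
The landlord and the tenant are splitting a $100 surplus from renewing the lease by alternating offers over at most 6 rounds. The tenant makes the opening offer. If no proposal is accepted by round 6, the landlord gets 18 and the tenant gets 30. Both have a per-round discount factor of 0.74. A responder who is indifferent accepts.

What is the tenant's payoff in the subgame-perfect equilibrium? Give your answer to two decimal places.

54.69

Solve by backward induction from round 6.
Round 6 (the landlord proposes): the tenant gets 30 if talks fail, so the landlord offers 30 and keeps 70.
Round 5 (the tenant proposes): the landlord can get 70 next round, worth 0.74 × 70 = 51.8 now, so the tenant offers 51.8, keeping 48.2.
Round 4 (the landlord proposes): the tenant can get 48.2 next round, worth 0.74 × 48.2 = 35.668 now. The landlord offers 35.668 and keeps 100 − 35.668 = 64.332.
Round 3 (the tenant proposes): the landlord can get 64.332 next round, worth 0.74 × 64.332 = 47.60568 now, so the tenant offers 47.60568, keeping 52.39432.
Round 2 (the landlord proposes): the tenant can get 52.39432 next round, worth 0.74 × 52.39432 = 38.7717968 now. The landlord offers 38.7717968 and keeps 100 − 38.7717968 = 61.2282032.
Round 1 (the tenant proposes): the landlord can get 61.2282032 next round, worth 0.74 × 61.2282032 = 45.308870368 now, so the tenant offers 45.308870368, keeping 54.691129632.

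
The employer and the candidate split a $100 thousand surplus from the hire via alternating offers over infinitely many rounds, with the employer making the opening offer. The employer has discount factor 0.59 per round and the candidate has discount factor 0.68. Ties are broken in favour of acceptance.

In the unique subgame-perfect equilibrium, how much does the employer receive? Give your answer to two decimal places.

When the employer proposes, the candidate accepts any offer worth at least 0.68 times what the candidate would get by proposing next round; and vice versa.
This gives x = 100 − 0.68y and y = 100 − 0.59x, where x and y are each side's share when it proposes.
Hence (1 − 0.68·0.59)x = 100(1 − 0.68), i.e. 0.5988·x = 32.
x ≈ 53.4402; the candidate's share is 100 − x ≈ 46.5598.

53.44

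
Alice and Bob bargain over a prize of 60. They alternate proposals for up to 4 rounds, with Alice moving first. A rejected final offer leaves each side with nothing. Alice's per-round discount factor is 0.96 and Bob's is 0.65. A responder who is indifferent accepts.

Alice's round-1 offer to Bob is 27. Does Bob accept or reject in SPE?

Accept

Round 4 (Bob proposes): Alice will accept anything ≥ 0, so Bob offers 0 and keeps 60.
Round 3 (Alice proposes): Bob can get 60 next round, worth 0.65 × 60 = 39 now, so Alice offers 39, keeping 21.
Round 2 (Bob proposes): Alice can get 21 next round, worth 0.96 × 21 = 20.16 now, so Bob offers 20.16, keeping 39.84.
So by rejecting in round 1, Bob gets 39.84 next round, worth 0.65 × 39.84 = 25.896 now.
Offer 27 ≥ 25.896, so Bob accepts.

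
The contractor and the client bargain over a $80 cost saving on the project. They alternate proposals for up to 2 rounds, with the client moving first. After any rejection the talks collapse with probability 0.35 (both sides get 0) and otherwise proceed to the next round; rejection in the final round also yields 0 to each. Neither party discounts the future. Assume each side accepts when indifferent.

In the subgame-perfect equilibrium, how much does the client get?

28

Round 2 (the contractor proposes): rejection yields 0 for the client; the contractor offers 0 and keeps 80.
Round 1 (the client proposes): rejecting gives the contractor an expected 0.65 × 80 = 52, so the client offers 52, keeping 28.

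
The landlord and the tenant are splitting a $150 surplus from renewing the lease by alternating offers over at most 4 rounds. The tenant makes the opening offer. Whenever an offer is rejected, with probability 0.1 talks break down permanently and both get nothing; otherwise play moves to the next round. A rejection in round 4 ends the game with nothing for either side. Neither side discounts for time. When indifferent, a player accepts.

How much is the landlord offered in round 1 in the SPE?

Round 4 (the landlord proposes): the tenant will accept anything ≥ 0, so the landlord offers 0 and keeps 150.
Round 3 (the tenant proposes): rejecting gives the landlord an expected 0.9 × 150 = 135. The tenant offers 135 and keeps 150 − 135 = 15.
Round 2 (the landlord proposes): rejecting gives the tenant an expected 0.9 × 15 = 13.5. The landlord offers 13.5 and keeps 150 − 13.5 = 136.5.
Round 1 (the tenant proposes): rejecting gives the landlord an expected 0.9 × 136.5 = 122.85; the tenant offers that and keeps 27.15.

122.85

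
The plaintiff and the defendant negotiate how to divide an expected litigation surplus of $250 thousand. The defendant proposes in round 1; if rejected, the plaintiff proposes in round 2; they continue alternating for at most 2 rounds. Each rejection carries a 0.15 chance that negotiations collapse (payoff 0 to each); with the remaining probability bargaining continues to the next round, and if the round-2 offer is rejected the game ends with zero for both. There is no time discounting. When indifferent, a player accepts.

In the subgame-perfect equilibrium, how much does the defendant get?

Round 2 (the plaintiff proposes): the defendant will accept anything ≥ 0, so the plaintiff offers 0 and keeps 250.
Round 1 (the defendant proposes): rejecting gives the plaintiff an expected 0.85 × 250 = 212.5; the defendant offers that and keeps 37.5.

37.5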